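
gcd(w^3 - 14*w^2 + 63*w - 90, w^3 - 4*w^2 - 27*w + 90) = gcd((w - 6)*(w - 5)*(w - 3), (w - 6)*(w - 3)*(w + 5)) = w^2 - 9*w + 18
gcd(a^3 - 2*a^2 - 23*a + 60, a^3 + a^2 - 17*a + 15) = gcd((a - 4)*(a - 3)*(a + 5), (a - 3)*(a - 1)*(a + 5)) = a^2 + 2*a - 15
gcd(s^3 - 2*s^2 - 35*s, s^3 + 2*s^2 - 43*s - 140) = s^2 - 2*s - 35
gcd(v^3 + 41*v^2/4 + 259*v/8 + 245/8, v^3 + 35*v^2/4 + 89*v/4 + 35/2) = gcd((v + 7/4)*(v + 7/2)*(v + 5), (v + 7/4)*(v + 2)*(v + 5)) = v^2 + 27*v/4 + 35/4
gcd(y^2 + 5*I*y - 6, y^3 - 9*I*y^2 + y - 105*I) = y + 3*I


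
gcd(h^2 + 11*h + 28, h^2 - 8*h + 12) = 1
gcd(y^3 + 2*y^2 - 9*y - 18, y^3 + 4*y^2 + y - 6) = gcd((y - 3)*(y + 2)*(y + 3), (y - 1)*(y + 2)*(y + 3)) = y^2 + 5*y + 6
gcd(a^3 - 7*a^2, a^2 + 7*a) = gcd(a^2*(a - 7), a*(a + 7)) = a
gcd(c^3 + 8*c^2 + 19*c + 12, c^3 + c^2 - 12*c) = c + 4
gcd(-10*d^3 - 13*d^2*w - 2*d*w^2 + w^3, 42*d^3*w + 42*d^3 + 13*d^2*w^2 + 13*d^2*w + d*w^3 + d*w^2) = 1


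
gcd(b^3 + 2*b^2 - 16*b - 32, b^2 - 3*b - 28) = b + 4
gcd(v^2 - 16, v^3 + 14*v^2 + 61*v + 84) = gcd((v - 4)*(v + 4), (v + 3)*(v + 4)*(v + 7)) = v + 4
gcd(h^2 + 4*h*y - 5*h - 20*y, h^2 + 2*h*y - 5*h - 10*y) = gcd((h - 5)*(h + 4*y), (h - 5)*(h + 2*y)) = h - 5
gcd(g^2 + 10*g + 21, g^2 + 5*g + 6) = g + 3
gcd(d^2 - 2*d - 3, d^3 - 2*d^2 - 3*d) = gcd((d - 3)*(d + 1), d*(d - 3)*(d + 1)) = d^2 - 2*d - 3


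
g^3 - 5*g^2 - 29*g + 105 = (g - 7)*(g - 3)*(g + 5)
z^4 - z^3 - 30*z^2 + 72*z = z*(z - 4)*(z - 3)*(z + 6)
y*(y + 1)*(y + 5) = y^3 + 6*y^2 + 5*y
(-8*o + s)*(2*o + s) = -16*o^2 - 6*o*s + s^2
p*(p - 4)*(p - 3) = p^3 - 7*p^2 + 12*p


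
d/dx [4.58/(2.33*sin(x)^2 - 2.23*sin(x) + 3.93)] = (10.2134 - 21.3428*sin(x))*cos(x)/(2.33*sin(x)^2 - 2.23*sin(x) + 3.93)^2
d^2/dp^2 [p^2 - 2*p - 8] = 2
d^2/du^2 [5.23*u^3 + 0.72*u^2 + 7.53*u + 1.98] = 31.38*u + 1.44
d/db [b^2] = 2*b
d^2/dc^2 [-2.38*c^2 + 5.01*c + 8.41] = -4.76000000000000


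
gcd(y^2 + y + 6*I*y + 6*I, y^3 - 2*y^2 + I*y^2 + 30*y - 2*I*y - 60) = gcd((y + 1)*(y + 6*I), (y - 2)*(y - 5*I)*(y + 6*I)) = y + 6*I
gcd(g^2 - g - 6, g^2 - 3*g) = g - 3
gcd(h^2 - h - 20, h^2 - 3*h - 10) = h - 5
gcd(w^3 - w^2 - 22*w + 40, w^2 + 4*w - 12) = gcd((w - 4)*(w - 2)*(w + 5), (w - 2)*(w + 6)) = w - 2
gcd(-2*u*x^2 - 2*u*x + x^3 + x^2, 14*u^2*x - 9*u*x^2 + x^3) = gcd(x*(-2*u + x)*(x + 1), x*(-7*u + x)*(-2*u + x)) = -2*u*x + x^2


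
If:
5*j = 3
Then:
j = 3/5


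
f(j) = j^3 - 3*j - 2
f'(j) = 3*j^2 - 3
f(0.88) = -3.96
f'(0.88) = -0.68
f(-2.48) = -9.81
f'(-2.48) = 15.45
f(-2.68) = -13.21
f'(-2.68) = 18.55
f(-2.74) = -14.35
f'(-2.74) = 19.52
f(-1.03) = -0.00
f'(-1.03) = 0.18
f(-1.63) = -1.44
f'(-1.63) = 4.97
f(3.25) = 22.58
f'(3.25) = 28.69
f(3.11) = 18.75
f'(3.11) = 26.02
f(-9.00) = -704.00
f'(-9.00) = 240.00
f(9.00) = 700.00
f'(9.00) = 240.00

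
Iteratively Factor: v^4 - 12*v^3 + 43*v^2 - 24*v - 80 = (v - 4)*(v^3 - 8*v^2 + 11*v + 20) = (v - 4)^2*(v^2 - 4*v - 5) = (v - 5)*(v - 4)^2*(v + 1)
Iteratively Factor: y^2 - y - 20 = (y + 4)*(y - 5)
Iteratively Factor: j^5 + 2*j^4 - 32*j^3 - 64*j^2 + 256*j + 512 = (j + 4)*(j^4 - 2*j^3 - 24*j^2 + 32*j + 128) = (j - 4)*(j + 4)*(j^3 + 2*j^2 - 16*j - 32) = (j - 4)*(j + 4)^2*(j^2 - 2*j - 8) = (j - 4)*(j + 2)*(j + 4)^2*(j - 4)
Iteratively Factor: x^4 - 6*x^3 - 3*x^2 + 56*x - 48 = (x - 4)*(x^3 - 2*x^2 - 11*x + 12) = (x - 4)*(x + 3)*(x^2 - 5*x + 4) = (x - 4)^2*(x + 3)*(x - 1)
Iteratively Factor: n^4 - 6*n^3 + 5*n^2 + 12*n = (n - 4)*(n^3 - 2*n^2 - 3*n) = n*(n - 4)*(n^2 - 2*n - 3) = n*(n - 4)*(n - 3)*(n + 1)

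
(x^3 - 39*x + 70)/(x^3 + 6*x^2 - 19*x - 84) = (x^2 - 7*x + 10)/(x^2 - x - 12)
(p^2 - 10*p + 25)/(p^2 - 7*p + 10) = (p - 5)/(p - 2)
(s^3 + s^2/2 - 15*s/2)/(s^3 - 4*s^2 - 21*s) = (s - 5/2)/(s - 7)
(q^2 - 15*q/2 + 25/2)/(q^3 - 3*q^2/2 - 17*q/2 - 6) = (-2*q^2 + 15*q - 25)/(-2*q^3 + 3*q^2 + 17*q + 12)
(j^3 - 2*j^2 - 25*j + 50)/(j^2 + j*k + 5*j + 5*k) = (j^2 - 7*j + 10)/(j + k)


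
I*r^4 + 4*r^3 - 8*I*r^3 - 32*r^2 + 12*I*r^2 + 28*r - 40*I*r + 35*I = (r - 7)*(r - 5*I)*(r + I)*(I*r - I)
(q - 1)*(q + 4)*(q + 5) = q^3 + 8*q^2 + 11*q - 20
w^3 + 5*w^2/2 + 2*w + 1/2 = (w + 1/2)*(w + 1)^2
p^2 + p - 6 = (p - 2)*(p + 3)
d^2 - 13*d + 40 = (d - 8)*(d - 5)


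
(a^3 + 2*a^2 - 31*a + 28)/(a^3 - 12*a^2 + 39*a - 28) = (a + 7)/(a - 7)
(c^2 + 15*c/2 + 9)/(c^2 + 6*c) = (c + 3/2)/c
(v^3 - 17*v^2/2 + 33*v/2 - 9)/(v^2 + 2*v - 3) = (v^2 - 15*v/2 + 9)/(v + 3)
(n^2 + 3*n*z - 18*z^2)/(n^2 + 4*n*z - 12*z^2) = (-n + 3*z)/(-n + 2*z)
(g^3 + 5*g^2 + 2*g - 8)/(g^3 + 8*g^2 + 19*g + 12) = (g^2 + g - 2)/(g^2 + 4*g + 3)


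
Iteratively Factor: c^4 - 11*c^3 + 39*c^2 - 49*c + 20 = (c - 1)*(c^3 - 10*c^2 + 29*c - 20) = (c - 4)*(c - 1)*(c^2 - 6*c + 5) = (c - 4)*(c - 1)^2*(c - 5)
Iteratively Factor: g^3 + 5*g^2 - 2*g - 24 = (g + 4)*(g^2 + g - 6) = (g + 3)*(g + 4)*(g - 2)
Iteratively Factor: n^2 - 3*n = (n - 3)*(n)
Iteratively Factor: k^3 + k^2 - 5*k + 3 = (k - 1)*(k^2 + 2*k - 3) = (k - 1)^2*(k + 3)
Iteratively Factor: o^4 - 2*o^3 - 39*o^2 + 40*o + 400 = (o + 4)*(o^3 - 6*o^2 - 15*o + 100) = (o - 5)*(o + 4)*(o^2 - o - 20) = (o - 5)^2*(o + 4)*(o + 4)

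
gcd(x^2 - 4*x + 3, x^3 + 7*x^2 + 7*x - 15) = x - 1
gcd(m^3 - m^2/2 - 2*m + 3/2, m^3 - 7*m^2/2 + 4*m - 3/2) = m^2 - 2*m + 1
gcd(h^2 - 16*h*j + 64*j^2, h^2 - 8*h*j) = h - 8*j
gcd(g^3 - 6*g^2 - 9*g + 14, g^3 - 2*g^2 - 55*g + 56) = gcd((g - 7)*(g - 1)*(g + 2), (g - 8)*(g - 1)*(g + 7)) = g - 1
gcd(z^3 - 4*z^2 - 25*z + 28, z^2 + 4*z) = z + 4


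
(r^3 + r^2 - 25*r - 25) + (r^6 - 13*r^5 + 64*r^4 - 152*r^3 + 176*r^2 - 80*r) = r^6 - 13*r^5 + 64*r^4 - 151*r^3 + 177*r^2 - 105*r - 25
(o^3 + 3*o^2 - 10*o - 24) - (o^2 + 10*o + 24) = o^3 + 2*o^2 - 20*o - 48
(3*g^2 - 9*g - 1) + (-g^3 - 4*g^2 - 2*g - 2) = -g^3 - g^2 - 11*g - 3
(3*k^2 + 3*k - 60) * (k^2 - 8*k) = 3*k^4 - 21*k^3 - 84*k^2 + 480*k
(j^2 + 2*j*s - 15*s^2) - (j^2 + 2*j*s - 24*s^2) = 9*s^2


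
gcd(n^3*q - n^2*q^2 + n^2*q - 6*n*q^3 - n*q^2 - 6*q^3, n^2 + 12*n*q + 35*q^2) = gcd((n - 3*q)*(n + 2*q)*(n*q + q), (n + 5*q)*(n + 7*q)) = 1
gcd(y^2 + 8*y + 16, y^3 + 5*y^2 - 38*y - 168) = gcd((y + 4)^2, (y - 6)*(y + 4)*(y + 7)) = y + 4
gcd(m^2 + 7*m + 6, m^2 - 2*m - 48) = m + 6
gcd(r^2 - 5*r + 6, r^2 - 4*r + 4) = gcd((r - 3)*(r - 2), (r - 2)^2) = r - 2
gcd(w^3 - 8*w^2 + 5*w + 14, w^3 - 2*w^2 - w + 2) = w^2 - w - 2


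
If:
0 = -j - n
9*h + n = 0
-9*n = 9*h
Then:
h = 0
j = 0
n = 0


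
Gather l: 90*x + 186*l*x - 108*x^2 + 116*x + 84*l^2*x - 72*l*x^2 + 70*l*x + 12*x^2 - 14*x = 84*l^2*x + l*(-72*x^2 + 256*x) - 96*x^2 + 192*x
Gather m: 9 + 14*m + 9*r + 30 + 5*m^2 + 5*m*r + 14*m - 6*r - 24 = 5*m^2 + m*(5*r + 28) + 3*r + 15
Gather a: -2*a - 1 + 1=-2*a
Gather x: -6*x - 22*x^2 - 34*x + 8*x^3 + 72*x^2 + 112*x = 8*x^3 + 50*x^2 + 72*x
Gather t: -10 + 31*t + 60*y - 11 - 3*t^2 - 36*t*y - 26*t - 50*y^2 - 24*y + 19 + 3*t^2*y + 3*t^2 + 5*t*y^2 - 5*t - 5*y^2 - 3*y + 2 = 3*t^2*y + t*(5*y^2 - 36*y) - 55*y^2 + 33*y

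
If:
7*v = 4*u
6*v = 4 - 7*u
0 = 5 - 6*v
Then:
No Solution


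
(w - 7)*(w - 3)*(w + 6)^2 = w^4 + 2*w^3 - 63*w^2 - 108*w + 756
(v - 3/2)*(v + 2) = v^2 + v/2 - 3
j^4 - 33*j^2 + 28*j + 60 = (j - 5)*(j - 2)*(j + 1)*(j + 6)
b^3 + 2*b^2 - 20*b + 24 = (b - 2)^2*(b + 6)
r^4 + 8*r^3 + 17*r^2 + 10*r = r*(r + 1)*(r + 2)*(r + 5)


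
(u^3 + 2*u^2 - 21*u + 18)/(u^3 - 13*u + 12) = (u + 6)/(u + 4)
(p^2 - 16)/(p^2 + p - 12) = (p - 4)/(p - 3)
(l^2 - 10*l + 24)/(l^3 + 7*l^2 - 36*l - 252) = (l - 4)/(l^2 + 13*l + 42)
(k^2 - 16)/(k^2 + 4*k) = (k - 4)/k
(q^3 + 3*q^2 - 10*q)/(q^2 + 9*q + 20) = q*(q - 2)/(q + 4)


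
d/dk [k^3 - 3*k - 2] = 3*k^2 - 3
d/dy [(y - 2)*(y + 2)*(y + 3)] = 3*y^2 + 6*y - 4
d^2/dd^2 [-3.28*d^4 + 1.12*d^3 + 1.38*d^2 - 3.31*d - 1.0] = -39.36*d^2 + 6.72*d + 2.76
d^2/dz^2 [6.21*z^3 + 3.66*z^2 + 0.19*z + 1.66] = 37.26*z + 7.32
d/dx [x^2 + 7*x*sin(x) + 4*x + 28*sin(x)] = 7*x*cos(x) + 2*x + 7*sin(x) + 28*cos(x) + 4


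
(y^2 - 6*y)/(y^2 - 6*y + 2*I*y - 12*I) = y/(y + 2*I)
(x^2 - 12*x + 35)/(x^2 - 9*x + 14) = (x - 5)/(x - 2)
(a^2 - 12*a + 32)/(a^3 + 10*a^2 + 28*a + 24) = (a^2 - 12*a + 32)/(a^3 + 10*a^2 + 28*a + 24)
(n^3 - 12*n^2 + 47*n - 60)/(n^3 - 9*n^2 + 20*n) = (n - 3)/n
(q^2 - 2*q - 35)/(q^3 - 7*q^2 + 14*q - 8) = (q^2 - 2*q - 35)/(q^3 - 7*q^2 + 14*q - 8)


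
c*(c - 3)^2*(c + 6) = c^4 - 27*c^2 + 54*c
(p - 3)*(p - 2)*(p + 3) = p^3 - 2*p^2 - 9*p + 18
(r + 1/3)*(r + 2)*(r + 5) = r^3 + 22*r^2/3 + 37*r/3 + 10/3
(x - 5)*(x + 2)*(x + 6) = x^3 + 3*x^2 - 28*x - 60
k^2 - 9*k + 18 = (k - 6)*(k - 3)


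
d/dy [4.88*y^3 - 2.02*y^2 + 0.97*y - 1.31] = 14.64*y^2 - 4.04*y + 0.97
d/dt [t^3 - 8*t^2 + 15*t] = 3*t^2 - 16*t + 15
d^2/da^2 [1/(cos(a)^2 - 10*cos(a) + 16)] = (-8*sin(a)^4 + 76*sin(a)^2 - 395*cos(a) + 15*cos(3*a) + 268)/(2*(cos(a) - 8)^3*(cos(a) - 2)^3)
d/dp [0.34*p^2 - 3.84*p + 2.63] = 0.68*p - 3.84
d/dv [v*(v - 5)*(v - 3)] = 3*v^2 - 16*v + 15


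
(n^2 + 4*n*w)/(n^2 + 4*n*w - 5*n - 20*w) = n/(n - 5)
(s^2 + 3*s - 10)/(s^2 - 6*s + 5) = (s^2 + 3*s - 10)/(s^2 - 6*s + 5)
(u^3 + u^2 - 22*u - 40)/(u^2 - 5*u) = u + 6 + 8/u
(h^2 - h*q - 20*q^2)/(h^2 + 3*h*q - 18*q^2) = (h^2 - h*q - 20*q^2)/(h^2 + 3*h*q - 18*q^2)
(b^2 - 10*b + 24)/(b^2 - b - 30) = (b - 4)/(b + 5)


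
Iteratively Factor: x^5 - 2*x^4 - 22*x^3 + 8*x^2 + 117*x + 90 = (x - 3)*(x^4 + x^3 - 19*x^2 - 49*x - 30) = (x - 3)*(x + 2)*(x^3 - x^2 - 17*x - 15) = (x - 5)*(x - 3)*(x + 2)*(x^2 + 4*x + 3) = (x - 5)*(x - 3)*(x + 1)*(x + 2)*(x + 3)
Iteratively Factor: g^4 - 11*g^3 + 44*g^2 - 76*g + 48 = (g - 3)*(g^3 - 8*g^2 + 20*g - 16) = (g - 3)*(g - 2)*(g^2 - 6*g + 8) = (g - 4)*(g - 3)*(g - 2)*(g - 2)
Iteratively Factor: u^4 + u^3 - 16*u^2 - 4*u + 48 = (u - 3)*(u^3 + 4*u^2 - 4*u - 16) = (u - 3)*(u - 2)*(u^2 + 6*u + 8) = (u - 3)*(u - 2)*(u + 2)*(u + 4)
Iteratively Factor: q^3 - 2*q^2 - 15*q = (q)*(q^2 - 2*q - 15) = q*(q + 3)*(q - 5)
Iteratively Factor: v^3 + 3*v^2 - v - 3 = (v + 3)*(v^2 - 1) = (v - 1)*(v + 3)*(v + 1)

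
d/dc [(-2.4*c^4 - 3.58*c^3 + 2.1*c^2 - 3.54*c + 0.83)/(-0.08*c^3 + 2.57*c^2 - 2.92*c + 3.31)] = (0.192*c^6 - 12.336*c^5 + 11.9914*c^4 - 11.4352*c^3 - 32.3844*c^2 + 9.6358*c - 9.2938)/(0.0064*c^6 - 0.4112*c^5 + 7.0721*c^4 - 15.5384*c^3 + 25.5398*c^2 - 19.3304*c + 10.9561)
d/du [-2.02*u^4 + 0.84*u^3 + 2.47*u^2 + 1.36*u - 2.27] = -8.08*u^3 + 2.52*u^2 + 4.94*u + 1.36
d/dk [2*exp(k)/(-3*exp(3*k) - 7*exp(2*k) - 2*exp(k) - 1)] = (12*exp(3*k) + 14*exp(2*k) - 2)*exp(k)/(9*exp(6*k) + 42*exp(5*k) + 61*exp(4*k) + 34*exp(3*k) + 18*exp(2*k) + 4*exp(k) + 1)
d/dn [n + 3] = 1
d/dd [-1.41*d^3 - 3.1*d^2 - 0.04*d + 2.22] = -4.23*d^2 - 6.2*d - 0.04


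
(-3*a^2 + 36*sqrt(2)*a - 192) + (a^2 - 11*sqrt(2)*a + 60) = -2*a^2 + 25*sqrt(2)*a - 132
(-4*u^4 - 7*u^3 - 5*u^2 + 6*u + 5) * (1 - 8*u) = 32*u^5 + 52*u^4 + 33*u^3 - 53*u^2 - 34*u + 5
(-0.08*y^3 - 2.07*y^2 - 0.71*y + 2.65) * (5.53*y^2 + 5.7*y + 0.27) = -0.4424*y^5 - 11.9031*y^4 - 15.7469*y^3 + 10.0486*y^2 + 14.9133*y + 0.7155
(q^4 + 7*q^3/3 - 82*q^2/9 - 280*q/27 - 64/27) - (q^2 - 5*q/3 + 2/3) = q^4 + 7*q^3/3 - 91*q^2/9 - 235*q/27 - 82/27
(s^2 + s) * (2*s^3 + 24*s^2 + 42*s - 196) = 2*s^5 + 26*s^4 + 66*s^3 - 154*s^2 - 196*s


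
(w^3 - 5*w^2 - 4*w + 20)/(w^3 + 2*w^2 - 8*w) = (w^2 - 3*w - 10)/(w*(w + 4))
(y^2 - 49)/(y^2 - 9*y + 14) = (y + 7)/(y - 2)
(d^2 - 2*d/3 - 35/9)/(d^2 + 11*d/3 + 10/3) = (d - 7/3)/(d + 2)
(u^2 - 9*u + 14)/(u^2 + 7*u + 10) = (u^2 - 9*u + 14)/(u^2 + 7*u + 10)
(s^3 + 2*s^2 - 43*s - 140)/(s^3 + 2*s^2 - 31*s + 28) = (s^3 + 2*s^2 - 43*s - 140)/(s^3 + 2*s^2 - 31*s + 28)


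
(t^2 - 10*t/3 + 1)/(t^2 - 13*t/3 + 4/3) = (t - 3)/(t - 4)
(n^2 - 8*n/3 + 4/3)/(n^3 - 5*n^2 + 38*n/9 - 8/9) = 3*(n - 2)/(3*n^2 - 13*n + 4)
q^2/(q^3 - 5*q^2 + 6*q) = q/(q^2 - 5*q + 6)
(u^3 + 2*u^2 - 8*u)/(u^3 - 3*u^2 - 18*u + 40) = u/(u - 5)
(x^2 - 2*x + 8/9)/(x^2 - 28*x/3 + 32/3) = (x - 2/3)/(x - 8)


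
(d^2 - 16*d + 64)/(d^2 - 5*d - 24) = (d - 8)/(d + 3)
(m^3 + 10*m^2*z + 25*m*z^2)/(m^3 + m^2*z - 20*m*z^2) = (-m - 5*z)/(-m + 4*z)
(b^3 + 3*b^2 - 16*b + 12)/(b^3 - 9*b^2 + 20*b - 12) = (b + 6)/(b - 6)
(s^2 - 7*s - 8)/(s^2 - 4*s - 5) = (s - 8)/(s - 5)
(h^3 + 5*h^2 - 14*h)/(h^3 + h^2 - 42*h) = (h - 2)/(h - 6)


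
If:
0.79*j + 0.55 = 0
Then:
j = -0.70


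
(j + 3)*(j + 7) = j^2 + 10*j + 21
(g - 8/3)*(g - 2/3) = g^2 - 10*g/3 + 16/9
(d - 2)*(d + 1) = d^2 - d - 2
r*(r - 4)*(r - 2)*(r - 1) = r^4 - 7*r^3 + 14*r^2 - 8*r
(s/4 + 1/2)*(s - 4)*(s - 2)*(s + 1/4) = s^4/4 - 15*s^3/16 - 5*s^2/4 + 15*s/4 + 1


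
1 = 1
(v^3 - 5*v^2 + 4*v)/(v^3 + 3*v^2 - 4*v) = (v - 4)/(v + 4)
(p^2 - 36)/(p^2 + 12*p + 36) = (p - 6)/(p + 6)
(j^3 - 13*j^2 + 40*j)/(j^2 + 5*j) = (j^2 - 13*j + 40)/(j + 5)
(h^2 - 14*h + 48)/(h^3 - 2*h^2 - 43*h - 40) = (h - 6)/(h^2 + 6*h + 5)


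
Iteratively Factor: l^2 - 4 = (l + 2)*(l - 2)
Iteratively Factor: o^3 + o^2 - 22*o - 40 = (o + 2)*(o^2 - o - 20) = (o + 2)*(o + 4)*(o - 5)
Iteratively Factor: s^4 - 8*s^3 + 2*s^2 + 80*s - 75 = (s - 5)*(s^3 - 3*s^2 - 13*s + 15) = (s - 5)*(s - 1)*(s^2 - 2*s - 15) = (s - 5)*(s - 1)*(s + 3)*(s - 5)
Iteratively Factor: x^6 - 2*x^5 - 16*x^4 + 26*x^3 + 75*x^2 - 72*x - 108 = (x + 1)*(x^5 - 3*x^4 - 13*x^3 + 39*x^2 + 36*x - 108) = (x - 3)*(x + 1)*(x^4 - 13*x^2 + 36) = (x - 3)*(x + 1)*(x + 3)*(x^3 - 3*x^2 - 4*x + 12) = (x - 3)*(x - 2)*(x + 1)*(x + 3)*(x^2 - x - 6) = (x - 3)*(x - 2)*(x + 1)*(x + 2)*(x + 3)*(x - 3)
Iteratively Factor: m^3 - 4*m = (m)*(m^2 - 4) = m*(m + 2)*(m - 2)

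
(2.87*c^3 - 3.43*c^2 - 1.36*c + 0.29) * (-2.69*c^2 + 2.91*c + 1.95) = -7.7203*c^5 + 17.5784*c^4 - 0.726400000000001*c^3 - 11.4262*c^2 - 1.8081*c + 0.5655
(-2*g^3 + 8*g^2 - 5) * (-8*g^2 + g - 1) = 16*g^5 - 66*g^4 + 10*g^3 + 32*g^2 - 5*g + 5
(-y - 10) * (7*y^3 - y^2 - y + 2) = -7*y^4 - 69*y^3 + 11*y^2 + 8*y - 20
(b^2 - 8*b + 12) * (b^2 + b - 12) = b^4 - 7*b^3 - 8*b^2 + 108*b - 144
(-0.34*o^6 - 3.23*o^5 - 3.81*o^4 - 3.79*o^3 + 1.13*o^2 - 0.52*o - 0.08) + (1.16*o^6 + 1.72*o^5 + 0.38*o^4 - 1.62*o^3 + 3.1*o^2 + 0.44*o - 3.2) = 0.82*o^6 - 1.51*o^5 - 3.43*o^4 - 5.41*o^3 + 4.23*o^2 - 0.08*o - 3.28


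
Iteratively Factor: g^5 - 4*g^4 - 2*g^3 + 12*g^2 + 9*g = (g + 1)*(g^4 - 5*g^3 + 3*g^2 + 9*g) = (g + 1)^2*(g^3 - 6*g^2 + 9*g) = g*(g + 1)^2*(g^2 - 6*g + 9) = g*(g - 3)*(g + 1)^2*(g - 3)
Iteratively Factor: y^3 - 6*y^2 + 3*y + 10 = (y - 2)*(y^2 - 4*y - 5) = (y - 5)*(y - 2)*(y + 1)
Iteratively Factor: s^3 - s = (s)*(s^2 - 1) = s*(s - 1)*(s + 1)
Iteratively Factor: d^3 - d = (d)*(d^2 - 1) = d*(d - 1)*(d + 1)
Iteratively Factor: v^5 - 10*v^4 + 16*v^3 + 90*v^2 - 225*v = (v - 3)*(v^4 - 7*v^3 - 5*v^2 + 75*v) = (v - 3)*(v + 3)*(v^3 - 10*v^2 + 25*v) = (v - 5)*(v - 3)*(v + 3)*(v^2 - 5*v) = (v - 5)^2*(v - 3)*(v + 3)*(v)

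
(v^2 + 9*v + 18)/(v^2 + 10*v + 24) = (v + 3)/(v + 4)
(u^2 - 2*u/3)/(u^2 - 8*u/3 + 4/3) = u/(u - 2)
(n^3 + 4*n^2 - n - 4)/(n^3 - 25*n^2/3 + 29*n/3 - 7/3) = 3*(n^2 + 5*n + 4)/(3*n^2 - 22*n + 7)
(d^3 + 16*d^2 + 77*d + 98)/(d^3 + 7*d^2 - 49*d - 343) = (d + 2)/(d - 7)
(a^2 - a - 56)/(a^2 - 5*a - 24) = (a + 7)/(a + 3)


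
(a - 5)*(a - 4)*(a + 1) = a^3 - 8*a^2 + 11*a + 20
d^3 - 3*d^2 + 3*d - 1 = (d - 1)^3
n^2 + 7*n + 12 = (n + 3)*(n + 4)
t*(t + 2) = t^2 + 2*t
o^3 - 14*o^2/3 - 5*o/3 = o*(o - 5)*(o + 1/3)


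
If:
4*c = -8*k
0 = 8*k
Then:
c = 0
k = 0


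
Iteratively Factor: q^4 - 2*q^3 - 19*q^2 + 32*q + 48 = (q - 4)*(q^3 + 2*q^2 - 11*q - 12) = (q - 4)*(q + 1)*(q^2 + q - 12) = (q - 4)*(q + 1)*(q + 4)*(q - 3)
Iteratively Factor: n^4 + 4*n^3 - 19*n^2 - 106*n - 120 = (n - 5)*(n^3 + 9*n^2 + 26*n + 24) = (n - 5)*(n + 3)*(n^2 + 6*n + 8) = (n - 5)*(n + 3)*(n + 4)*(n + 2)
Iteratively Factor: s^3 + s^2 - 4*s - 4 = (s + 1)*(s^2 - 4) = (s + 1)*(s + 2)*(s - 2)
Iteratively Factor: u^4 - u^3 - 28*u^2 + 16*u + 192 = (u - 4)*(u^3 + 3*u^2 - 16*u - 48) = (u - 4)*(u + 4)*(u^2 - u - 12) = (u - 4)*(u + 3)*(u + 4)*(u - 4)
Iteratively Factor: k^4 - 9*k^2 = (k + 3)*(k^3 - 3*k^2) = k*(k + 3)*(k^2 - 3*k) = k^2*(k + 3)*(k - 3)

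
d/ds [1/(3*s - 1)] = -3/(3*s - 1)^2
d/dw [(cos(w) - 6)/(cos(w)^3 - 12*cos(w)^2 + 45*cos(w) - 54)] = 2*sin(w)/(cos(w) - 3)^3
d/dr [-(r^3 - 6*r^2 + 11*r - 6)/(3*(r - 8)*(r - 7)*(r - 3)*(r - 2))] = (r^2 - 2*r - 41)/(3*(r^4 - 30*r^3 + 337*r^2 - 1680*r + 3136))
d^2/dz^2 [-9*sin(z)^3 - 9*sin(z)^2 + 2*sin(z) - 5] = 81*sin(z)^3 + 36*sin(z)^2 - 56*sin(z) - 18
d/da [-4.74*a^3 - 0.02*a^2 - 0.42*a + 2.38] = -14.22*a^2 - 0.04*a - 0.42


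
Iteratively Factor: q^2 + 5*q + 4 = (q + 1)*(q + 4)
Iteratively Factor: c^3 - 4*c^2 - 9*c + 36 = (c - 4)*(c^2 - 9) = (c - 4)*(c - 3)*(c + 3)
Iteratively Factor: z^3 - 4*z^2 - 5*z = (z + 1)*(z^2 - 5*z) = (z - 5)*(z + 1)*(z)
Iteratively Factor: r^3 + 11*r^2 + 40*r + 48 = (r + 4)*(r^2 + 7*r + 12) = (r + 3)*(r + 4)*(r + 4)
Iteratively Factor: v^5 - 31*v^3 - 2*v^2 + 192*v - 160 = (v - 1)*(v^4 + v^3 - 30*v^2 - 32*v + 160) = (v - 5)*(v - 1)*(v^3 + 6*v^2 - 32) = (v - 5)*(v - 2)*(v - 1)*(v^2 + 8*v + 16) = (v - 5)*(v - 2)*(v - 1)*(v + 4)*(v + 4)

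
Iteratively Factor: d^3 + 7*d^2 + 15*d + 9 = (d + 3)*(d^2 + 4*d + 3) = (d + 3)^2*(d + 1)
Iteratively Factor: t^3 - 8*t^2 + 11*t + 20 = (t + 1)*(t^2 - 9*t + 20) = (t - 4)*(t + 1)*(t - 5)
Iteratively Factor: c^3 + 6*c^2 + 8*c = (c)*(c^2 + 6*c + 8) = c*(c + 2)*(c + 4)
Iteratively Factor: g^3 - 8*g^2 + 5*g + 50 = (g + 2)*(g^2 - 10*g + 25) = (g - 5)*(g + 2)*(g - 5)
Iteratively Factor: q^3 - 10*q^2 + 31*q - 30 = (q - 2)*(q^2 - 8*q + 15) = (q - 5)*(q - 2)*(q - 3)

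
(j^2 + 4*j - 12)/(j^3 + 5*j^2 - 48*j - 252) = (j - 2)/(j^2 - j - 42)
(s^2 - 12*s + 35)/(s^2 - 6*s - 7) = (s - 5)/(s + 1)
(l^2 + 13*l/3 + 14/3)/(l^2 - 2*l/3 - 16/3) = (3*l + 7)/(3*l - 8)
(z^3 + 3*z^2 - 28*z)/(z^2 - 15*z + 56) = z*(z^2 + 3*z - 28)/(z^2 - 15*z + 56)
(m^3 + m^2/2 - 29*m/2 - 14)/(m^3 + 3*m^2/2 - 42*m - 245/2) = (m^2 - 3*m - 4)/(m^2 - 2*m - 35)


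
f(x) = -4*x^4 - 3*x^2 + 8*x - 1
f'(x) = -16*x^3 - 6*x + 8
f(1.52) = -17.12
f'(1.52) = -57.31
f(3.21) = -430.93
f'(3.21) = -540.48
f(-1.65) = -52.02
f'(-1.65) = 89.77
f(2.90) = -285.94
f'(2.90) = -399.62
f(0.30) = 1.10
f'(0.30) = 5.77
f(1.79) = -37.36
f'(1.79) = -94.51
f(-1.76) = -62.75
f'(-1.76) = 105.79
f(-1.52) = -41.44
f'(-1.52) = 73.31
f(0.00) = -1.00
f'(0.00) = 8.00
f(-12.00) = -83473.00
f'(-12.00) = 27728.00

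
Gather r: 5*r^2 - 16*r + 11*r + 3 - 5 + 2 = 5*r^2 - 5*r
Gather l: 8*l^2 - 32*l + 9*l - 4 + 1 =8*l^2 - 23*l - 3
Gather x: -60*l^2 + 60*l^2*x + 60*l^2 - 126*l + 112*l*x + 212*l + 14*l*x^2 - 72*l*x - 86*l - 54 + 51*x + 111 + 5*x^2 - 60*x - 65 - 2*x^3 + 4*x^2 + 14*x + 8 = -2*x^3 + x^2*(14*l + 9) + x*(60*l^2 + 40*l + 5)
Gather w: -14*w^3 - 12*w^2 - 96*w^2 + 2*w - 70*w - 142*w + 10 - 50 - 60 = -14*w^3 - 108*w^2 - 210*w - 100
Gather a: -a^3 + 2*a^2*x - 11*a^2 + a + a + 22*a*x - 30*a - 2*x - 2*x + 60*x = -a^3 + a^2*(2*x - 11) + a*(22*x - 28) + 56*x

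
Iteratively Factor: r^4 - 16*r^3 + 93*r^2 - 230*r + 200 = (r - 5)*(r^3 - 11*r^2 + 38*r - 40) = (r - 5)*(r - 2)*(r^2 - 9*r + 20) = (r - 5)*(r - 4)*(r - 2)*(r - 5)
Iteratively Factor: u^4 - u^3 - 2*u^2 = (u + 1)*(u^3 - 2*u^2) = u*(u + 1)*(u^2 - 2*u) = u^2*(u + 1)*(u - 2)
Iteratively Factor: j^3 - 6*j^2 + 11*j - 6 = (j - 2)*(j^2 - 4*j + 3) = (j - 2)*(j - 1)*(j - 3)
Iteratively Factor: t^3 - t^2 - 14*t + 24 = (t + 4)*(t^2 - 5*t + 6) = (t - 3)*(t + 4)*(t - 2)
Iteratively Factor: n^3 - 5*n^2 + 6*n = (n - 2)*(n^2 - 3*n) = n*(n - 2)*(n - 3)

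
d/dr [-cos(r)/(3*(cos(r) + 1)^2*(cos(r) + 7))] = (-7*cos(r) - cos(2*r) + 6)*sin(r)/(3*(cos(r) + 1)^3*(cos(r) + 7)^2)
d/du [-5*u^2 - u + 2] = -10*u - 1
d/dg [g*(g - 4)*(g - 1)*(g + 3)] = 4*g^3 - 6*g^2 - 22*g + 12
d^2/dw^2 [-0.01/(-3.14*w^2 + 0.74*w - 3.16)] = (-0.197192*w^2 + 0.046472*w + 0.01*(6.28*w - 0.74)*(12.56*w - 1.48) - 0.198448)/(3.14*w^2 - 0.74*w + 3.16)^3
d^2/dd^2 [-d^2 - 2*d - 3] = -2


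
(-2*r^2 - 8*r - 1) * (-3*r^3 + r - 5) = 6*r^5 + 24*r^4 + r^3 + 2*r^2 + 39*r + 5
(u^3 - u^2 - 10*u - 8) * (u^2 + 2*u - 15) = u^5 + u^4 - 27*u^3 - 13*u^2 + 134*u + 120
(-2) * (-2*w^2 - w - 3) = 4*w^2 + 2*w + 6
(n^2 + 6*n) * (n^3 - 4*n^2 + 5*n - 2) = n^5 + 2*n^4 - 19*n^3 + 28*n^2 - 12*n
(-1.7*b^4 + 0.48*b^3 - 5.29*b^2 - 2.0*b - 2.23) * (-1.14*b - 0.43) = 1.938*b^5 + 0.1838*b^4 + 5.8242*b^3 + 4.5547*b^2 + 3.4022*b + 0.9589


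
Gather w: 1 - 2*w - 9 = -2*w - 8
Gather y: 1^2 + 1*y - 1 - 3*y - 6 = -2*y - 6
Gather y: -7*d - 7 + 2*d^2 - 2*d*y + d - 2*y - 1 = 2*d^2 - 6*d + y*(-2*d - 2) - 8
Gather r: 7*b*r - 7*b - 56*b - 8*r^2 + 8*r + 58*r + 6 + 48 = -63*b - 8*r^2 + r*(7*b + 66) + 54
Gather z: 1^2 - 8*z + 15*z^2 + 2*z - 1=15*z^2 - 6*z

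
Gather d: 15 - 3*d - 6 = 9 - 3*d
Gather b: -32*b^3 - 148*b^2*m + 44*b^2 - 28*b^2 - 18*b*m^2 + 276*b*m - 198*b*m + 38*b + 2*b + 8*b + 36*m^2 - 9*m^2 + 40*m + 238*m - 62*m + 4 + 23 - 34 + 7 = -32*b^3 + b^2*(16 - 148*m) + b*(-18*m^2 + 78*m + 48) + 27*m^2 + 216*m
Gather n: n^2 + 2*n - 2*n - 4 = n^2 - 4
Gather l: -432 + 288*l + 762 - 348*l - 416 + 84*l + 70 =24*l - 16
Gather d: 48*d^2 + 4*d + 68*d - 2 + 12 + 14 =48*d^2 + 72*d + 24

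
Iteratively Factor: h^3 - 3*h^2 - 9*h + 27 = (h - 3)*(h^2 - 9) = (h - 3)^2*(h + 3)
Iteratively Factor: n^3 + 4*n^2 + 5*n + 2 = (n + 1)*(n^2 + 3*n + 2) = (n + 1)^2*(n + 2)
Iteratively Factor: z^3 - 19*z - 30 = (z + 2)*(z^2 - 2*z - 15) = (z + 2)*(z + 3)*(z - 5)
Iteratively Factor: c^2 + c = (c)*(c + 1)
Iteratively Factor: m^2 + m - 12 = (m + 4)*(m - 3)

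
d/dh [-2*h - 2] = -2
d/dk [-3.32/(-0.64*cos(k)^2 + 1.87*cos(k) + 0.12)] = (4.2496*cos(k) - 6.2084)*sin(k)/(-0.64*cos(k)^2 + 1.87*cos(k) + 0.12)^2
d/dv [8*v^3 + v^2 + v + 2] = 24*v^2 + 2*v + 1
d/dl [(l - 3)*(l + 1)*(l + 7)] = 3*l^2 + 10*l - 17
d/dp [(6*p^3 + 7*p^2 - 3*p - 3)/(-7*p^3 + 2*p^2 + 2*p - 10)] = (61*p^4 - 18*p^3 - 223*p^2 - 128*p + 36)/(49*p^6 - 28*p^5 - 24*p^4 + 148*p^3 - 36*p^2 - 40*p + 100)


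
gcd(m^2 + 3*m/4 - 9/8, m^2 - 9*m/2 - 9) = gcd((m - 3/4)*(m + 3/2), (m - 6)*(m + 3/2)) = m + 3/2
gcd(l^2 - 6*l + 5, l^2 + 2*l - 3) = l - 1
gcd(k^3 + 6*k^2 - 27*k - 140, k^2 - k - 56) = k + 7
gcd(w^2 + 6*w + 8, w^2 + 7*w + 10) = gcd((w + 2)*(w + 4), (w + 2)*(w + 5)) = w + 2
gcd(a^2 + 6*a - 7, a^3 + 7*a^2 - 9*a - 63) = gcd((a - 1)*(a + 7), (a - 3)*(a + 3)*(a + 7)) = a + 7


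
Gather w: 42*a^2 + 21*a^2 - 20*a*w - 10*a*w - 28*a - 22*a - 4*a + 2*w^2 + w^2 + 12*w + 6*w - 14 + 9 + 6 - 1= 63*a^2 - 54*a + 3*w^2 + w*(18 - 30*a)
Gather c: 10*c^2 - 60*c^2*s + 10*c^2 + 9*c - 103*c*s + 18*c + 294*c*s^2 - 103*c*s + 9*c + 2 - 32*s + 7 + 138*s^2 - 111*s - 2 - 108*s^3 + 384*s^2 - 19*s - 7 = c^2*(20 - 60*s) + c*(294*s^2 - 206*s + 36) - 108*s^3 + 522*s^2 - 162*s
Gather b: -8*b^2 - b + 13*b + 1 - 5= -8*b^2 + 12*b - 4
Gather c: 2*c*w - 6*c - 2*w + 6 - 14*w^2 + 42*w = c*(2*w - 6) - 14*w^2 + 40*w + 6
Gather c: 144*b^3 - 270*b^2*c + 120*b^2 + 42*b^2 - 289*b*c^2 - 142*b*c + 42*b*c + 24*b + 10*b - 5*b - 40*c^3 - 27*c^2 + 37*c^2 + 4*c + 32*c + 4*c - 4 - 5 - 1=144*b^3 + 162*b^2 + 29*b - 40*c^3 + c^2*(10 - 289*b) + c*(-270*b^2 - 100*b + 40) - 10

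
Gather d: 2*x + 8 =2*x + 8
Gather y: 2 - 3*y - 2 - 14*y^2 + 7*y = -14*y^2 + 4*y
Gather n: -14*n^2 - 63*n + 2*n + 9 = -14*n^2 - 61*n + 9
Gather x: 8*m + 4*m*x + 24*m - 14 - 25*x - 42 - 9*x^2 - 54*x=32*m - 9*x^2 + x*(4*m - 79) - 56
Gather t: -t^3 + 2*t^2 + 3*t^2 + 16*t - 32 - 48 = -t^3 + 5*t^2 + 16*t - 80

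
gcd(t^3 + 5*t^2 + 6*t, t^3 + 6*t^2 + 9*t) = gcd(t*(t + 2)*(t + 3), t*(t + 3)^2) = t^2 + 3*t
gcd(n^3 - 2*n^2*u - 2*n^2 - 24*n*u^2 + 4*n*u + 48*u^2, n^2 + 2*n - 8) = n - 2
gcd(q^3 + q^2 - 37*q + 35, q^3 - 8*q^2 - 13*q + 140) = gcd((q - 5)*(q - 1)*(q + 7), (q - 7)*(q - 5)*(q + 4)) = q - 5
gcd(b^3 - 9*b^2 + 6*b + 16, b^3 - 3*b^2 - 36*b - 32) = b^2 - 7*b - 8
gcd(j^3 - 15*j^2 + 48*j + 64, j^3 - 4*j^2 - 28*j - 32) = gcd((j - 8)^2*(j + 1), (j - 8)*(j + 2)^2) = j - 8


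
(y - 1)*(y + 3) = y^2 + 2*y - 3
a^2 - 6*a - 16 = (a - 8)*(a + 2)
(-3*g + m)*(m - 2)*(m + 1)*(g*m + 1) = -3*g^2*m^3 + 3*g^2*m^2 + 6*g^2*m + g*m^4 - g*m^3 - 5*g*m^2 + 3*g*m + 6*g + m^3 - m^2 - 2*m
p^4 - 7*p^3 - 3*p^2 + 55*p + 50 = (p - 5)^2*(p + 1)*(p + 2)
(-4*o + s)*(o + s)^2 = -4*o^3 - 7*o^2*s - 2*o*s^2 + s^3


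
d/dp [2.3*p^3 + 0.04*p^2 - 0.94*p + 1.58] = 6.9*p^2 + 0.08*p - 0.94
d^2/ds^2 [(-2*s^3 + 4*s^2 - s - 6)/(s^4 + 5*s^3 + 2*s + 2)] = 2*(-2*s^9 + 12*s^8 + 54*s^7 + 28*s^6 - 465*s^5 - 990*s^4 - 282*s^3 - 72*s^2 + 156*s - 4)/(s^12 + 15*s^11 + 75*s^10 + 131*s^9 + 66*s^8 + 210*s^7 + 162*s^6 + 84*s^5 + 132*s^4 + 68*s^3 + 24*s^2 + 24*s + 8)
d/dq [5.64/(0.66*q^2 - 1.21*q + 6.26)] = (6.8244 - 7.4448*q)/(0.66*q^2 - 1.21*q + 6.26)^2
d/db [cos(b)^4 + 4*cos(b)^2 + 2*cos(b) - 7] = -2*(11*cos(b)/2 + cos(3*b)/2 + 1)*sin(b)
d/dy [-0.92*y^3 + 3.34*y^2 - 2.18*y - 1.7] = -2.76*y^2 + 6.68*y - 2.18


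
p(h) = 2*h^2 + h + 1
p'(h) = 4*h + 1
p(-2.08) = 7.57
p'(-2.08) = -7.32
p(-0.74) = 1.36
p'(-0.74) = -1.96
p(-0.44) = 0.95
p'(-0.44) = -0.76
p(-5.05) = 46.96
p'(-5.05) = -19.20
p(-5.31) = 52.08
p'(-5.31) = -20.24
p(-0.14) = 0.90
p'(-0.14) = 0.44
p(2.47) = 15.67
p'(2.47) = 10.88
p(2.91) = 20.85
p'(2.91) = 12.64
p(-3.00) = 16.00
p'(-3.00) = -11.00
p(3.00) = 22.00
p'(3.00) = 13.00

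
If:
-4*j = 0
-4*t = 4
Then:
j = 0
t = -1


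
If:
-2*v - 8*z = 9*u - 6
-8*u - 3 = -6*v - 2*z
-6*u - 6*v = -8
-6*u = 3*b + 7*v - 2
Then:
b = -188/81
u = 10/27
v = 26/27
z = 5/54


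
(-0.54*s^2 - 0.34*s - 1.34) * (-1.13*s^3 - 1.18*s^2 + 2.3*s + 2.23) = 0.6102*s^5 + 1.0214*s^4 + 0.6734*s^3 - 0.405*s^2 - 3.8402*s - 2.9882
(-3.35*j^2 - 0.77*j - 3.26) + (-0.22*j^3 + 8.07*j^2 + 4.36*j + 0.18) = -0.22*j^3 + 4.72*j^2 + 3.59*j - 3.08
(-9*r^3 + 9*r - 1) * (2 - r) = 9*r^4 - 18*r^3 - 9*r^2 + 19*r - 2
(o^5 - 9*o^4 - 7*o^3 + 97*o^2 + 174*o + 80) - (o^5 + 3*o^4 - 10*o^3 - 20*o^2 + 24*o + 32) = -12*o^4 + 3*o^3 + 117*o^2 + 150*o + 48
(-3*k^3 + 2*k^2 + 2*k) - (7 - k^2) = -3*k^3 + 3*k^2 + 2*k - 7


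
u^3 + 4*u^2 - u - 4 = (u - 1)*(u + 1)*(u + 4)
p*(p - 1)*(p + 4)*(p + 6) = p^4 + 9*p^3 + 14*p^2 - 24*p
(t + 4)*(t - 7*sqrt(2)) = t^2 - 7*sqrt(2)*t + 4*t - 28*sqrt(2)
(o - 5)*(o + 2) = o^2 - 3*o - 10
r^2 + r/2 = r*(r + 1/2)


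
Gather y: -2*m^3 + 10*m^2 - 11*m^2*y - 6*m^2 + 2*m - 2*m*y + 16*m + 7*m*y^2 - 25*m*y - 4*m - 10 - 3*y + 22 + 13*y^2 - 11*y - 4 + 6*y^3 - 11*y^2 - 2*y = -2*m^3 + 4*m^2 + 14*m + 6*y^3 + y^2*(7*m + 2) + y*(-11*m^2 - 27*m - 16) + 8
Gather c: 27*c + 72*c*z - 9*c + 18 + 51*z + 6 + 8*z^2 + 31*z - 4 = c*(72*z + 18) + 8*z^2 + 82*z + 20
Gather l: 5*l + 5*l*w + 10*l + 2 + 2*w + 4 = l*(5*w + 15) + 2*w + 6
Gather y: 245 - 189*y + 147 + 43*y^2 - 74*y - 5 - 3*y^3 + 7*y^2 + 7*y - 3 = -3*y^3 + 50*y^2 - 256*y + 384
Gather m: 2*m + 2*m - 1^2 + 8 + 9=4*m + 16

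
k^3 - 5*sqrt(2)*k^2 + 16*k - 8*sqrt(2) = (k - 2*sqrt(2))^2*(k - sqrt(2))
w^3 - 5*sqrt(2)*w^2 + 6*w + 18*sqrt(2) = (w - 3*sqrt(2))^2*(w + sqrt(2))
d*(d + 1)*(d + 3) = d^3 + 4*d^2 + 3*d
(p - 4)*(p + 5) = p^2 + p - 20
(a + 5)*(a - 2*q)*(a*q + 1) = a^3*q - 2*a^2*q^2 + 5*a^2*q + a^2 - 10*a*q^2 - 2*a*q + 5*a - 10*q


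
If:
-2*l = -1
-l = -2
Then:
No Solution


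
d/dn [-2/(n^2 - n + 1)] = 2*(2*n - 1)/(n^2 - n + 1)^2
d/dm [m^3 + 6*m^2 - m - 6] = 3*m^2 + 12*m - 1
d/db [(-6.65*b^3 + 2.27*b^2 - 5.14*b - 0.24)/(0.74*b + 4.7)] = (-9.842*b^3 - 92.0852*b^2 + 21.338*b - 23.9804)/(0.5476*b^2 + 6.956*b + 22.09)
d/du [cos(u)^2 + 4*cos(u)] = -2*(cos(u) + 2)*sin(u)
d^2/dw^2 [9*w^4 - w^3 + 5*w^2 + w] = 108*w^2 - 6*w + 10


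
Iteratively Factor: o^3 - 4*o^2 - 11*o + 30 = (o + 3)*(o^2 - 7*o + 10) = (o - 5)*(o + 3)*(o - 2)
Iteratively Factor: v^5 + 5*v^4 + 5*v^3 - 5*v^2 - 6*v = (v + 3)*(v^4 + 2*v^3 - v^2 - 2*v) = (v + 1)*(v + 3)*(v^3 + v^2 - 2*v) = (v - 1)*(v + 1)*(v + 3)*(v^2 + 2*v) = (v - 1)*(v + 1)*(v + 2)*(v + 3)*(v)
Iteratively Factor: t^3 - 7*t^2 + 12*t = (t)*(t^2 - 7*t + 12) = t*(t - 3)*(t - 4)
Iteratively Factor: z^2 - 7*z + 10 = (z - 2)*(z - 5)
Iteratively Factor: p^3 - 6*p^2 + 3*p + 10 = (p + 1)*(p^2 - 7*p + 10) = (p - 5)*(p + 1)*(p - 2)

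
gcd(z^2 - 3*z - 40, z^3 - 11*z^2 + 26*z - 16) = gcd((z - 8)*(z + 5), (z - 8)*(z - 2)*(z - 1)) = z - 8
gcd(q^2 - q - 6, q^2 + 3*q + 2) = q + 2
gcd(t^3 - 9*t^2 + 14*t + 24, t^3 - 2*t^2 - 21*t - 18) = t^2 - 5*t - 6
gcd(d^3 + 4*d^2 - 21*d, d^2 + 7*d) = d^2 + 7*d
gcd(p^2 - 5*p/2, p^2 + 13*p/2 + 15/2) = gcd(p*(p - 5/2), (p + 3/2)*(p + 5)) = 1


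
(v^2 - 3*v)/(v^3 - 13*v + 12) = v/(v^2 + 3*v - 4)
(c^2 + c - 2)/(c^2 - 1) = (c + 2)/(c + 1)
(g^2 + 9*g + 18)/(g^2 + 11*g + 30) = (g + 3)/(g + 5)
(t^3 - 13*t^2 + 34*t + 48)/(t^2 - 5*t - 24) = (t^2 - 5*t - 6)/(t + 3)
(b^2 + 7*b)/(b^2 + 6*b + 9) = b*(b + 7)/(b^2 + 6*b + 9)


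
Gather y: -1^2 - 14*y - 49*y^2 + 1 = -49*y^2 - 14*y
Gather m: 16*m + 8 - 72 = 16*m - 64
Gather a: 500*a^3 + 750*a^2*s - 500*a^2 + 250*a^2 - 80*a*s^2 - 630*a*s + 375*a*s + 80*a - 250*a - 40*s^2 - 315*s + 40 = 500*a^3 + a^2*(750*s - 250) + a*(-80*s^2 - 255*s - 170) - 40*s^2 - 315*s + 40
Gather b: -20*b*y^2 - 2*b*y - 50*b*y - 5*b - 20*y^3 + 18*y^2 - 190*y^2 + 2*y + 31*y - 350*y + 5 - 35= b*(-20*y^2 - 52*y - 5) - 20*y^3 - 172*y^2 - 317*y - 30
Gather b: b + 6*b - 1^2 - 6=7*b - 7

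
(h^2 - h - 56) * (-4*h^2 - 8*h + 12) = -4*h^4 - 4*h^3 + 244*h^2 + 436*h - 672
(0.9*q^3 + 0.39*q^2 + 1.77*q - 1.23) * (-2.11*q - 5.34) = -1.899*q^4 - 5.6289*q^3 - 5.8173*q^2 - 6.8565*q + 6.5682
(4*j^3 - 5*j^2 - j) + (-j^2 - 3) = 4*j^3 - 6*j^2 - j - 3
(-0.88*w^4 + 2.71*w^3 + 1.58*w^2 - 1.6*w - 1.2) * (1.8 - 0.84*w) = 0.7392*w^5 - 3.8604*w^4 + 3.5508*w^3 + 4.188*w^2 - 1.872*w - 2.16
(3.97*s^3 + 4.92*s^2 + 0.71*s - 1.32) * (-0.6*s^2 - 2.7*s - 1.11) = -2.382*s^5 - 13.671*s^4 - 18.1167*s^3 - 6.5862*s^2 + 2.7759*s + 1.4652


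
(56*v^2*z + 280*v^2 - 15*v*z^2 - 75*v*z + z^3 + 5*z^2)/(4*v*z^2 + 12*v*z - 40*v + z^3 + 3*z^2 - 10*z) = (56*v^2 - 15*v*z + z^2)/(4*v*z - 8*v + z^2 - 2*z)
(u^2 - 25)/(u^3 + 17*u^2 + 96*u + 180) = (u - 5)/(u^2 + 12*u + 36)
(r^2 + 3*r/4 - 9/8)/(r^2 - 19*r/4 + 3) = (r + 3/2)/(r - 4)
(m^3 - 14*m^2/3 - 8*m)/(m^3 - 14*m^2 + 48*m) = (m + 4/3)/(m - 8)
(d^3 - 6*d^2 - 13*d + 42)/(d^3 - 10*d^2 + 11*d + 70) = (d^2 + d - 6)/(d^2 - 3*d - 10)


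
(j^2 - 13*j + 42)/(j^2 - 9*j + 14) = (j - 6)/(j - 2)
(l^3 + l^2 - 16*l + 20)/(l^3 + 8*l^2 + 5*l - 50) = (l - 2)/(l + 5)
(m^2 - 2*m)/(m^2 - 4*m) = (m - 2)/(m - 4)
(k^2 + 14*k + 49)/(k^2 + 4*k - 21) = (k + 7)/(k - 3)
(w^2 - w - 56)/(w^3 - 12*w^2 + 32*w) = (w + 7)/(w*(w - 4))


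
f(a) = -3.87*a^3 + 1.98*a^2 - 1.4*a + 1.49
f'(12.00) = -1625.72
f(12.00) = -6417.55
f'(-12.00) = -1720.76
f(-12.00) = 6990.77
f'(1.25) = -14.59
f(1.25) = -4.72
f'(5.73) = -359.90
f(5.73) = -669.60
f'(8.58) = -822.11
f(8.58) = -2309.16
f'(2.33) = -55.20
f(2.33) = -39.98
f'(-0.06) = -1.68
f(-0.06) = 1.58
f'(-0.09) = -1.85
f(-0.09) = 1.63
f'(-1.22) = -23.51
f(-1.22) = 13.17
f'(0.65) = -3.73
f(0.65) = 0.35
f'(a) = -11.61*a^2 + 3.96*a - 1.4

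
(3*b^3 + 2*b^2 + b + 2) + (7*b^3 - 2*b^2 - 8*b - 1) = 10*b^3 - 7*b + 1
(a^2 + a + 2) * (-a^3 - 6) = -a^5 - a^4 - 2*a^3 - 6*a^2 - 6*a - 12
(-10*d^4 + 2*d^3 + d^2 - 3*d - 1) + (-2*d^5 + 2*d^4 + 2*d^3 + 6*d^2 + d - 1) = -2*d^5 - 8*d^4 + 4*d^3 + 7*d^2 - 2*d - 2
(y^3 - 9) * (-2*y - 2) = -2*y^4 - 2*y^3 + 18*y + 18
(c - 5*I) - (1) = c - 1 - 5*I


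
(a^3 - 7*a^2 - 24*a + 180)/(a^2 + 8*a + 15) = (a^2 - 12*a + 36)/(a + 3)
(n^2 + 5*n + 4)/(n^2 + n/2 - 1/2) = 2*(n + 4)/(2*n - 1)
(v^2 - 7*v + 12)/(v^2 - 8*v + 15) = (v - 4)/(v - 5)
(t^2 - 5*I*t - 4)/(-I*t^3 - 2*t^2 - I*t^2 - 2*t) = (-t^2 + 5*I*t + 4)/(t*(I*t^2 + 2*t + I*t + 2))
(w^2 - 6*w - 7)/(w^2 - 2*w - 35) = (w + 1)/(w + 5)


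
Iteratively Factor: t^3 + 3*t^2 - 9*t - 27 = (t - 3)*(t^2 + 6*t + 9) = (t - 3)*(t + 3)*(t + 3)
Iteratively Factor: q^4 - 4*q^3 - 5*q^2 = (q - 5)*(q^3 + q^2) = q*(q - 5)*(q^2 + q) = q*(q - 5)*(q + 1)*(q)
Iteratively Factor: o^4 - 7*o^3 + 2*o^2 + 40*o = (o - 5)*(o^3 - 2*o^2 - 8*o) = (o - 5)*(o - 4)*(o^2 + 2*o) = (o - 5)*(o - 4)*(o + 2)*(o)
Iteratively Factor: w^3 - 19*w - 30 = (w + 2)*(w^2 - 2*w - 15) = (w + 2)*(w + 3)*(w - 5)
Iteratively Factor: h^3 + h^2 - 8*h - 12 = (h + 2)*(h^2 - h - 6) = (h + 2)^2*(h - 3)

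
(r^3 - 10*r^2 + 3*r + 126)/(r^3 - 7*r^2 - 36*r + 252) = (r + 3)/(r + 6)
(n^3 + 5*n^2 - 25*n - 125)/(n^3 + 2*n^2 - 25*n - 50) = (n + 5)/(n + 2)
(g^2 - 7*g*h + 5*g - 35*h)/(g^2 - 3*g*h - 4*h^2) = (-g^2 + 7*g*h - 5*g + 35*h)/(-g^2 + 3*g*h + 4*h^2)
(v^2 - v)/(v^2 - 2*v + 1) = v/(v - 1)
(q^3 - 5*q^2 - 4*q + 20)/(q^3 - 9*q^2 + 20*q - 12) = (q^2 - 3*q - 10)/(q^2 - 7*q + 6)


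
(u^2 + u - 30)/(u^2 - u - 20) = (u + 6)/(u + 4)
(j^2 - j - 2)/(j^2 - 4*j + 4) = (j + 1)/(j - 2)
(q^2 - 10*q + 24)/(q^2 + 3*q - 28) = (q - 6)/(q + 7)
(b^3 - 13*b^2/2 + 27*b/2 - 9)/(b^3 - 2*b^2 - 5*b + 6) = (b^2 - 7*b/2 + 3)/(b^2 + b - 2)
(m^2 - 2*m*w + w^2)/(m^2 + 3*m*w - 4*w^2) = (m - w)/(m + 4*w)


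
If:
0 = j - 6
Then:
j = 6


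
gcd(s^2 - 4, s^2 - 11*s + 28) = 1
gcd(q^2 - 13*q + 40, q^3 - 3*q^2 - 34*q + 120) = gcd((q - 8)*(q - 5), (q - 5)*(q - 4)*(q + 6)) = q - 5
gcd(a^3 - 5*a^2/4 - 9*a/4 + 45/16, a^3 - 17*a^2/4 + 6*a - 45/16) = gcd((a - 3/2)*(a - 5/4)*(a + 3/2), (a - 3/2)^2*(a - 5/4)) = a^2 - 11*a/4 + 15/8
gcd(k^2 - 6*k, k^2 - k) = k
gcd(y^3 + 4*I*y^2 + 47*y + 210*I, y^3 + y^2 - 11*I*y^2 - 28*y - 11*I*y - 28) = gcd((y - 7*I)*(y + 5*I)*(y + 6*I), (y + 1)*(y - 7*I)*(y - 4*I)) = y - 7*I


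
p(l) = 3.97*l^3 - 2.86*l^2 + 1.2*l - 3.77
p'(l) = 11.91*l^2 - 5.72*l + 1.2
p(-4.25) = -365.29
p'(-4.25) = 240.63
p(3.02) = 83.12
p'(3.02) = 92.55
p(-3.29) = -180.05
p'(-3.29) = 148.93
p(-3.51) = -214.89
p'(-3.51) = 168.01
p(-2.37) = -75.53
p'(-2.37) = 81.65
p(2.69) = 56.04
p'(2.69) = 72.00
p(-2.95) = -134.12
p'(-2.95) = 121.72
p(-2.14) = -58.34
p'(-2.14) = 67.98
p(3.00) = 81.28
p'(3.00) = 91.23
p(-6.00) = -971.45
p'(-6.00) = 464.28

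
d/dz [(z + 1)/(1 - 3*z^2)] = (-3*z^2 + 6*z*(z + 1) + 1)/(3*z^2 - 1)^2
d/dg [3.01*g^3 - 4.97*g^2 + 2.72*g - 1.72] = 9.03*g^2 - 9.94*g + 2.72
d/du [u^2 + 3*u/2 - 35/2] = 2*u + 3/2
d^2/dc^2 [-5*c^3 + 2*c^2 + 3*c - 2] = 4 - 30*c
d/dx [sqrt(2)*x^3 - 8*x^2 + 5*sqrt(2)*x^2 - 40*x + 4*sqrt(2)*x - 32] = 3*sqrt(2)*x^2 - 16*x + 10*sqrt(2)*x - 40 + 4*sqrt(2)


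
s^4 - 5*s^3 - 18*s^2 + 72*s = s*(s - 6)*(s - 3)*(s + 4)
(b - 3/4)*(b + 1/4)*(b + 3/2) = b^3 + b^2 - 15*b/16 - 9/32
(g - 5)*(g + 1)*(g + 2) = g^3 - 2*g^2 - 13*g - 10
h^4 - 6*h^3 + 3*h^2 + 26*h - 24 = (h - 4)*(h - 3)*(h - 1)*(h + 2)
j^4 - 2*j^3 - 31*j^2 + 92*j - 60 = (j - 5)*(j - 2)*(j - 1)*(j + 6)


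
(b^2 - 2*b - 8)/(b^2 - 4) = (b - 4)/(b - 2)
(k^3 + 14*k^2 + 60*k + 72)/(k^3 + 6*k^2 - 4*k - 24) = (k + 6)/(k - 2)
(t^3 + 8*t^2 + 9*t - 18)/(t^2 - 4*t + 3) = (t^2 + 9*t + 18)/(t - 3)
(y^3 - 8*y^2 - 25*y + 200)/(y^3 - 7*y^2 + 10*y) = (y^2 - 3*y - 40)/(y*(y - 2))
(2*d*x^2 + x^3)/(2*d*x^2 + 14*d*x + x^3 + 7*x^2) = x/(x + 7)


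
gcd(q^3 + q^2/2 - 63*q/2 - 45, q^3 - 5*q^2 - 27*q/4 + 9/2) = q^2 - 9*q/2 - 9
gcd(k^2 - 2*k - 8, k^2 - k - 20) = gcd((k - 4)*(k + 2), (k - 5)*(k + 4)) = 1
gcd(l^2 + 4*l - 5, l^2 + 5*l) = l + 5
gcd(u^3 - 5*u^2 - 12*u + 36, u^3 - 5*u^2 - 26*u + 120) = u - 6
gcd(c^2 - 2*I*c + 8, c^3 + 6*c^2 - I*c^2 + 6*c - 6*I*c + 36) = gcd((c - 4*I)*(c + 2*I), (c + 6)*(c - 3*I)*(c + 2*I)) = c + 2*I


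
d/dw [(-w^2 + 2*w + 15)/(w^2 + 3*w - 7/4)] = 8*(-10*w^2 - 53*w - 97)/(16*w^4 + 96*w^3 + 88*w^2 - 168*w + 49)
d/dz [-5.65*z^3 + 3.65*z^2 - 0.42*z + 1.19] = -16.95*z^2 + 7.3*z - 0.42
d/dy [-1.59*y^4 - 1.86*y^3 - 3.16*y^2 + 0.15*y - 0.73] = -6.36*y^3 - 5.58*y^2 - 6.32*y + 0.15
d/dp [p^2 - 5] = 2*p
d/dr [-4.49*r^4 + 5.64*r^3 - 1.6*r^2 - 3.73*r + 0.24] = -17.96*r^3 + 16.92*r^2 - 3.2*r - 3.73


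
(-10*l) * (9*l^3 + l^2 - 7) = -90*l^4 - 10*l^3 + 70*l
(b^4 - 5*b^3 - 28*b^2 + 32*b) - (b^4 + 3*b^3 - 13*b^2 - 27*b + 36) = -8*b^3 - 15*b^2 + 59*b - 36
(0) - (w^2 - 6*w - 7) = -w^2 + 6*w + 7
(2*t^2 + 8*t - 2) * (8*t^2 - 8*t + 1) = 16*t^4 + 48*t^3 - 78*t^2 + 24*t - 2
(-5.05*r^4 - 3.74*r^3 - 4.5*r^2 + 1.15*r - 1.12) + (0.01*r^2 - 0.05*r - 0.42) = -5.05*r^4 - 3.74*r^3 - 4.49*r^2 + 1.1*r - 1.54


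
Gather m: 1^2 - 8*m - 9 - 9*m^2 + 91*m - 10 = -9*m^2 + 83*m - 18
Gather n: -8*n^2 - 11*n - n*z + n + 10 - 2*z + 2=-8*n^2 + n*(-z - 10) - 2*z + 12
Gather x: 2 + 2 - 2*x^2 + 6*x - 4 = -2*x^2 + 6*x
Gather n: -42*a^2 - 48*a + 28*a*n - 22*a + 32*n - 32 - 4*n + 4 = -42*a^2 - 70*a + n*(28*a + 28) - 28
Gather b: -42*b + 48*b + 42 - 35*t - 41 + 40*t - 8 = 6*b + 5*t - 7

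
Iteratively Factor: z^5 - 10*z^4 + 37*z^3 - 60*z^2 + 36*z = (z)*(z^4 - 10*z^3 + 37*z^2 - 60*z + 36) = z*(z - 3)*(z^3 - 7*z^2 + 16*z - 12) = z*(z - 3)*(z - 2)*(z^2 - 5*z + 6) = z*(z - 3)^2*(z - 2)*(z - 2)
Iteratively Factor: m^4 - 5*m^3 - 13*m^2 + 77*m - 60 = (m - 1)*(m^3 - 4*m^2 - 17*m + 60) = (m - 5)*(m - 1)*(m^2 + m - 12) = (m - 5)*(m - 1)*(m + 4)*(m - 3)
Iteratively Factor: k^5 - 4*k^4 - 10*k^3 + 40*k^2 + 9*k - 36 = (k + 3)*(k^4 - 7*k^3 + 11*k^2 + 7*k - 12) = (k - 1)*(k + 3)*(k^3 - 6*k^2 + 5*k + 12) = (k - 1)*(k + 1)*(k + 3)*(k^2 - 7*k + 12) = (k - 3)*(k - 1)*(k + 1)*(k + 3)*(k - 4)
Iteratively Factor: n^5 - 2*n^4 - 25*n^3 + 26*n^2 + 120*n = (n - 5)*(n^4 + 3*n^3 - 10*n^2 - 24*n) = (n - 5)*(n + 4)*(n^3 - n^2 - 6*n) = n*(n - 5)*(n + 4)*(n^2 - n - 6) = n*(n - 5)*(n + 2)*(n + 4)*(n - 3)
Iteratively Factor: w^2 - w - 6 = (w + 2)*(w - 3)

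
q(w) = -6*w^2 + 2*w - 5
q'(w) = 2 - 12*w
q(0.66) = -6.29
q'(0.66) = -5.92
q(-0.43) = -6.97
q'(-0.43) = 7.16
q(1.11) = -10.17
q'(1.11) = -11.32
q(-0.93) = -12.05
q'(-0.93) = 13.16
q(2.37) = -33.96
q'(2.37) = -26.44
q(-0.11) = -5.29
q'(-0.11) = 3.32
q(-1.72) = -26.19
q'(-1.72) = 22.64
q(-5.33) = -186.11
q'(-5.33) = 65.96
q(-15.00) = -1385.00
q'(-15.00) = 182.00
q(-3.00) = -65.00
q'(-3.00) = 38.00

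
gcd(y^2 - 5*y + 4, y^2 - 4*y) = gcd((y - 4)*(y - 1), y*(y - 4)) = y - 4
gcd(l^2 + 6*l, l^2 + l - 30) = l + 6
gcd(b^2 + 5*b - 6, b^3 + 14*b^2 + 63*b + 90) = b + 6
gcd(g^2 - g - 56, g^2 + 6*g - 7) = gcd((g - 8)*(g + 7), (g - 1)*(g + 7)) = g + 7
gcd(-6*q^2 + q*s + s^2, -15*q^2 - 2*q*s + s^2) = 3*q + s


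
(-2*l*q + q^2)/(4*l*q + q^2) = (-2*l + q)/(4*l + q)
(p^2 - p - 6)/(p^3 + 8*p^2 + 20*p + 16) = (p - 3)/(p^2 + 6*p + 8)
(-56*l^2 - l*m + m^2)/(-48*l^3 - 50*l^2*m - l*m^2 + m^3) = (7*l + m)/(6*l^2 + 7*l*m + m^2)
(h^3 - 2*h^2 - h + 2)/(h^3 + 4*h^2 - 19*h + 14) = (h + 1)/(h + 7)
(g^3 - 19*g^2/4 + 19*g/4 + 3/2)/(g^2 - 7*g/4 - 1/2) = g - 3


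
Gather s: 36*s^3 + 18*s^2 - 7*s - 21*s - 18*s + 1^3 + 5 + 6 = 36*s^3 + 18*s^2 - 46*s + 12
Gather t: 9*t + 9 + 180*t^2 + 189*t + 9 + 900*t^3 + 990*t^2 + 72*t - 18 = 900*t^3 + 1170*t^2 + 270*t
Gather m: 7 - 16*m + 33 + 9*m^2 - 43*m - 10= 9*m^2 - 59*m + 30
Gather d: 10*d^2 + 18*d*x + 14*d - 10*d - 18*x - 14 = 10*d^2 + d*(18*x + 4) - 18*x - 14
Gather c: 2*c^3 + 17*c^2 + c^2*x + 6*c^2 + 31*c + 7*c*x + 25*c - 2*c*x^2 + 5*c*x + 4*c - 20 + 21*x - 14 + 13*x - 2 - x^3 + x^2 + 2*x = 2*c^3 + c^2*(x + 23) + c*(-2*x^2 + 12*x + 60) - x^3 + x^2 + 36*x - 36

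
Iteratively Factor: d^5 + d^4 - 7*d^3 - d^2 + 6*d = (d + 3)*(d^4 - 2*d^3 - d^2 + 2*d) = (d - 1)*(d + 3)*(d^3 - d^2 - 2*d) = d*(d - 1)*(d + 3)*(d^2 - d - 2) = d*(d - 2)*(d - 1)*(d + 3)*(d + 1)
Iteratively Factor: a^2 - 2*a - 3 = (a - 3)*(a + 1)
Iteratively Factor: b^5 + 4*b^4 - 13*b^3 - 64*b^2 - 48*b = (b + 1)*(b^4 + 3*b^3 - 16*b^2 - 48*b) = (b + 1)*(b + 4)*(b^3 - b^2 - 12*b) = (b + 1)*(b + 3)*(b + 4)*(b^2 - 4*b) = b*(b + 1)*(b + 3)*(b + 4)*(b - 4)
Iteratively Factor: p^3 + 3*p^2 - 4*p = (p + 4)*(p^2 - p) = p*(p + 4)*(p - 1)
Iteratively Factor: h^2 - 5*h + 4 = (h - 4)*(h - 1)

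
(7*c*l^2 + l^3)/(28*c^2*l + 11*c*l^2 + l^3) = l/(4*c + l)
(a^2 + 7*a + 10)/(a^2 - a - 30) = (a + 2)/(a - 6)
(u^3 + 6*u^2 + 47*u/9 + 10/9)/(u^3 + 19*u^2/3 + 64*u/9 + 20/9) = (3*u + 1)/(3*u + 2)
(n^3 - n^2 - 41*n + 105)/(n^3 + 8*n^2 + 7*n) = (n^2 - 8*n + 15)/(n*(n + 1))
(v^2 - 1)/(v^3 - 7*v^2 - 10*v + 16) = (v + 1)/(v^2 - 6*v - 16)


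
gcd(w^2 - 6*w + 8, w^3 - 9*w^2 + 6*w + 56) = w - 4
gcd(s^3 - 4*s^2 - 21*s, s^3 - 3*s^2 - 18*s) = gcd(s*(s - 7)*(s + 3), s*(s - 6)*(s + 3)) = s^2 + 3*s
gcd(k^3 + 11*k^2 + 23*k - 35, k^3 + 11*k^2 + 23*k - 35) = k^3 + 11*k^2 + 23*k - 35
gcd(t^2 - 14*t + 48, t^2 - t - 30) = t - 6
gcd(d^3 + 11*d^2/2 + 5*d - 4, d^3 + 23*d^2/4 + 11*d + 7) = d + 2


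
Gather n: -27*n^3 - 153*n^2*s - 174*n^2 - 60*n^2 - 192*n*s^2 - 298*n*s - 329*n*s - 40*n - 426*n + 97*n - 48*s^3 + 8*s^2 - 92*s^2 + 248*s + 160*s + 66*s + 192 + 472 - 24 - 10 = -27*n^3 + n^2*(-153*s - 234) + n*(-192*s^2 - 627*s - 369) - 48*s^3 - 84*s^2 + 474*s + 630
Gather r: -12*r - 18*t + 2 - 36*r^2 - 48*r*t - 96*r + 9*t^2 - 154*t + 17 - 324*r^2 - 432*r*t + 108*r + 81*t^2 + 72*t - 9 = -360*r^2 - 480*r*t + 90*t^2 - 100*t + 10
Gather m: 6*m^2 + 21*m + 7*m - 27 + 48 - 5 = 6*m^2 + 28*m + 16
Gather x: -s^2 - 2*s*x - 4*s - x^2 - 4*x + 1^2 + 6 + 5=-s^2 - 4*s - x^2 + x*(-2*s - 4) + 12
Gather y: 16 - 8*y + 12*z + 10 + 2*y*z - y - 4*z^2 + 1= y*(2*z - 9) - 4*z^2 + 12*z + 27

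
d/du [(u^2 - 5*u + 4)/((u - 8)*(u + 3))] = 28*(5 - 2*u)/(u^4 - 10*u^3 - 23*u^2 + 240*u + 576)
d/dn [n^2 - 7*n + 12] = 2*n - 7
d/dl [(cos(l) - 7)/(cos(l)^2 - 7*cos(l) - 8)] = (cos(l)^2 - 14*cos(l) + 57)*sin(l)/(sin(l)^2 + 7*cos(l) + 7)^2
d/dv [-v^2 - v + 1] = -2*v - 1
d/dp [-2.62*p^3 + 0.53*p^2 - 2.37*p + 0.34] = -7.86*p^2 + 1.06*p - 2.37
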